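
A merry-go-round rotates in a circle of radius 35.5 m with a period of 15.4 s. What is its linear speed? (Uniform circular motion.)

v = 2πr/T = 2π×35.5/15.4 = 14.48 m/s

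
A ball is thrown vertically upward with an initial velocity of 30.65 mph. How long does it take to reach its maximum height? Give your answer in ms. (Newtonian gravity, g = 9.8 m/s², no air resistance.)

v₀ = 30.65 mph × 0.44704 = 13.7018 m/s
t_up = v₀ / g = 13.7018 / 9.8 = 1.39814 s
t_up = 1.39814 s / 0.001 = 1398 ms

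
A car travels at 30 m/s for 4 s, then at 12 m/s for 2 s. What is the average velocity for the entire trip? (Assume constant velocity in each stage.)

d₁ = v₁t₁ = 30 × 4 = 120 m
d₂ = v₂t₂ = 12 × 2 = 24 m
d_total = 144 m, t_total = 6 s
v_avg = d_total/t_total = 144/6 = 24.0 m/s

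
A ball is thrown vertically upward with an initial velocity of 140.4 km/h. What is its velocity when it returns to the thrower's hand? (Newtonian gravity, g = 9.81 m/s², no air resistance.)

By conservation of energy (no air resistance), the ball returns to the throw height with the same speed as launch, but directed downward.
|v_ground| = v₀ = 140.4 km/h
v_ground = 140.4 km/h (downward)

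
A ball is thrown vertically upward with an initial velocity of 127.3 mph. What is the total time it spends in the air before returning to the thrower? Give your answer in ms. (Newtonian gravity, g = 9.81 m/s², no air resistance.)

v₀ = 127.3 mph × 0.44704 = 56.9082 m/s
t_total = 2 × v₀ / g = 2 × 56.9082 / 9.81 = 11.6021 s
t_total = 11.6021 s / 0.001 = 11600 ms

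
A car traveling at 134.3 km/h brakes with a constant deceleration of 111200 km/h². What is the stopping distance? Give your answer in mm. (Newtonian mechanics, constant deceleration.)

v₀ = 134.3 km/h × 0.2777777777777778 = 37.3056 m/s
a = 111200 km/h² × 7.716049382716049e-05 = 8.58025 m/s²
d = v₀² / (2a) = 37.3056² / (2 × 8.58025) = 1391.71 / 17.1605 = 81.0996 m
d = 81.0996 m / 0.001 = 81100 mm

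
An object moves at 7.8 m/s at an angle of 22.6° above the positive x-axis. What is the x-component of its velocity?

vₓ = v cos(θ) = 7.8 × cos(22.6°) = 7.2 m/s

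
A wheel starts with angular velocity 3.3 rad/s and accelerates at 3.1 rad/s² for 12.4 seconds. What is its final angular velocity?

ω = ω₀ + αt = 3.3 + 3.1 × 12.4 = 41.74 rad/s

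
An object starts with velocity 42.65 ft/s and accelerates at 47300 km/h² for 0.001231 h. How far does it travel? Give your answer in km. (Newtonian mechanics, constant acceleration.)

v₀ = 42.65 ft/s × 0.3048 = 12.9997 m/s
a = 47300 km/h² × 7.716049382716049e-05 = 3.64969 m/s²
t = 0.001231 h × 3600.0 = 4.4316 s
d = v₀ × t + ½ × a × t² = 12.9997 × 4.4316 + 0.5 × 3.64969 × 4.4316² = 93.4477 m
d = 93.4477 m / 1000.0 = 0.09345 km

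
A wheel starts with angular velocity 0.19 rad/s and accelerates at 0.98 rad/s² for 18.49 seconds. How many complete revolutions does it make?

θ = ω₀t + ½αt² = 0.19×18.49 + ½×0.98×18.49² = 171.034349 rad
Total revolutions = θ/(2π) = 171.034349/(2π) = 27.22
Complete revolutions = ⌊27.22⌋ = 27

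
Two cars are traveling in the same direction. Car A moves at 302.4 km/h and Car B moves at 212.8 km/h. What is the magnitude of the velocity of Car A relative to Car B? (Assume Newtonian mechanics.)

v_rel = |v_A - v_B| = |302.4 - 212.8| = 89.6 km/h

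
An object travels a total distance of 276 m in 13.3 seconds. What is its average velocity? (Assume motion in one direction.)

v_avg = Δd / Δt = 276 / 13.3 = 20.75 m/s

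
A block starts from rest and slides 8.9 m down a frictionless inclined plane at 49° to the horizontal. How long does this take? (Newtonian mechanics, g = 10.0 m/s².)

a = g sin(θ) = 10.0 × sin(49°) = 7.5471 m/s²
t = √(2d/a) = √(2 × 8.9 / 7.5471) = 1.54 s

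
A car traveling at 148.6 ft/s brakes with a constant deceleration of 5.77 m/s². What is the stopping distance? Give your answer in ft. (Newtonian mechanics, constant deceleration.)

v₀ = 148.6 ft/s × 0.3048 = 45.2933 m/s
d = v₀² / (2a) = 45.2933² / (2 × 5.77) = 2051.48 / 11.54 = 177.771 m
d = 177.771 m / 0.3048 = 583.2 ft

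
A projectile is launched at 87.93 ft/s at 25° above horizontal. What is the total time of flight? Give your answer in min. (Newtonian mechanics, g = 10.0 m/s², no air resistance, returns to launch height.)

v₀ = 87.93 ft/s × 0.3048 = 26.8011 m/s
T = 2 × v₀ × sin(θ) / g = 2 × 26.8011 × sin(25°) / 10.0 = 2 × 26.8011 × 0.422618 / 10.0 = 2.26533 s
T = 2.26533 s / 60.0 = 0.03776 min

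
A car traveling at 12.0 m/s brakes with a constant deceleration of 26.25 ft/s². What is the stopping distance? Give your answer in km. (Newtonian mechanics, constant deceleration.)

a = 26.25 ft/s² × 0.3048 = 8.001 m/s²
d = v₀² / (2a) = 12.0² / (2 × 8.001) = 144.0 / 16.002 = 8.99888 m
d = 8.99888 m / 1000.0 = 0.008999 km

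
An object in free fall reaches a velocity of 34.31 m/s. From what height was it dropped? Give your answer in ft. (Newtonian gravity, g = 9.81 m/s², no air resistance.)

h = v² / (2g) = 34.31² / (2 × 9.81) = 59.9988 m
h = 59.9988 m / 0.3048 = 196.8 ft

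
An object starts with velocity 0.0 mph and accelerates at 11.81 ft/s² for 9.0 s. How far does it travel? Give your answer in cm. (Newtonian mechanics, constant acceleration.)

v₀ = 0.0 mph × 0.44704 = 0.0 m/s
a = 11.81 ft/s² × 0.3048 = 3.59969 m/s²
d = v₀ × t + ½ × a × t² = 0.0 × 9.0 + 0.5 × 3.59969 × 9.0² = 145.787 m
d = 145.787 m / 0.01 = 14580 cm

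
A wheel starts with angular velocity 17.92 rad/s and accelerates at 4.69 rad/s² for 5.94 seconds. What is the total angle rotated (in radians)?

θ = ω₀t + ½αt² = 17.92×5.94 + ½×4.69×5.94² = 189.18 rad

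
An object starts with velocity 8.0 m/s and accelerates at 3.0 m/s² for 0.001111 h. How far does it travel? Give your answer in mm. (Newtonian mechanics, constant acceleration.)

t = 0.001111 h × 3600.0 = 3.9996 s
d = v₀ × t + ½ × a × t² = 8.0 × 3.9996 + 0.5 × 3.0 × 3.9996² = 55.992 m
d = 55.992 m / 0.001 = 55990 mm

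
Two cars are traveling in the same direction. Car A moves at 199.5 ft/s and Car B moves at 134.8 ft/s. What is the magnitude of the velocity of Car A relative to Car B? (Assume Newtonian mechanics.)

v_rel = |v_A - v_B| = |199.5 - 134.8| = 64.7 ft/s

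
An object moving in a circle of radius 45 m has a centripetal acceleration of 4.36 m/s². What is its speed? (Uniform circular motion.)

v = √(a_c × r) = √(4.36 × 45) = 14.01 m/s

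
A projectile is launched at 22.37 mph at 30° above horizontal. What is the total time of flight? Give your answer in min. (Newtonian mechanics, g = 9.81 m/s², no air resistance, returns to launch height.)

v₀ = 22.37 mph × 0.44704 = 10.0003 m/s
T = 2 × v₀ × sin(θ) / g = 2 × 10.0003 × sin(30°) / 9.81 = 2 × 10.0003 × 0.5 / 9.81 = 1.0194 s
T = 1.0194 s / 60.0 = 0.01699 min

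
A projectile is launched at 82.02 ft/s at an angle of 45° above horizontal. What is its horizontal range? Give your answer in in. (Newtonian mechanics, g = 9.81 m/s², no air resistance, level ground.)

v₀ = 82.02 ft/s × 0.3048 = 24.9997 m/s
R = v₀² × sin(2θ) / g = 24.9997² × sin(2 × 45°) / 9.81 = 624.985 × 1.0 / 9.81 = 63.709 m
R = 63.709 m / 0.0254 = 2508 in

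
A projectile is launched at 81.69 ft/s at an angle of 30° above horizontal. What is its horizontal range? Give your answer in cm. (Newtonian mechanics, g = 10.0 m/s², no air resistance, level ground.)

v₀ = 81.69 ft/s × 0.3048 = 24.8991 m/s
R = v₀² × sin(2θ) / g = 24.8991² × sin(2 × 30°) / 10.0 = 619.965 × 0.866025 / 10.0 = 53.6905 m
R = 53.6905 m / 0.01 = 5369 cm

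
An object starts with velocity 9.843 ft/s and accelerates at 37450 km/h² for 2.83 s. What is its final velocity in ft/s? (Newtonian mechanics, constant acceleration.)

v₀ = 9.843 ft/s × 0.3048 = 3.00015 m/s
a = 37450 km/h² × 7.716049382716049e-05 = 2.88966 m/s²
v = v₀ + a × t = 3.00015 + 2.88966 × 2.83 = 11.1779 m/s
v = 11.1779 m/s / 0.3048 = 36.67 ft/s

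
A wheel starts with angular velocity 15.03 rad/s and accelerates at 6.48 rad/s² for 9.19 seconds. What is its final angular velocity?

ω = ω₀ + αt = 15.03 + 6.48 × 9.19 = 74.58 rad/s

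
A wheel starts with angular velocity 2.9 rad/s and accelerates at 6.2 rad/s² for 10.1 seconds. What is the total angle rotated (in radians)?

θ = ω₀t + ½αt² = 2.9×10.1 + ½×6.2×10.1² = 345.52 rad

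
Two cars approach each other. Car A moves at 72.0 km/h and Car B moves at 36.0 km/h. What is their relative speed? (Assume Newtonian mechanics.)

v_rel = v_A + v_B = 72.0 + 36.0 = 108.0 km/h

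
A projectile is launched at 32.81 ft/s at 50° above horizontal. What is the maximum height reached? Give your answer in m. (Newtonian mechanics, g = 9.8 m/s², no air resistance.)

v₀ = 32.81 ft/s × 0.3048 = 10.0005 m/s
H = v₀² × sin²(θ) / (2g) = 10.0005² × sin(50°)² / (2 × 9.8) = 100.01 × 0.586824 / 19.6 = 2.994 m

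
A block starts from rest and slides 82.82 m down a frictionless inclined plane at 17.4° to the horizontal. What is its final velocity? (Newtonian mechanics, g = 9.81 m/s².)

a = g sin(θ) = 9.81 × sin(17.4°) = 2.9336 m/s²
v = √(2ad) = √(2 × 2.9336 × 82.82) = 22.04 m/s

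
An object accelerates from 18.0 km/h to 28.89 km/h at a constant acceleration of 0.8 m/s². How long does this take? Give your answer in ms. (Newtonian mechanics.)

v₀ = 18.0 km/h × 0.2777777777777778 = 5.0 m/s
v = 28.89 km/h × 0.2777777777777778 = 8.025 m/s
t = (v - v₀) / a = (8.025 - 5.0) / 0.8 = 3.78125 s
t = 3.78125 s / 0.001 = 3781 ms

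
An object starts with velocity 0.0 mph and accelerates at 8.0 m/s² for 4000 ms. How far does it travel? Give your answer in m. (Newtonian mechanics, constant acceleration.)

v₀ = 0.0 mph × 0.44704 = 0.0 m/s
t = 4000 ms × 0.001 = 4.0 s
d = v₀ × t + ½ × a × t² = 0.0 × 4.0 + 0.5 × 8.0 × 4.0² = 64.0 m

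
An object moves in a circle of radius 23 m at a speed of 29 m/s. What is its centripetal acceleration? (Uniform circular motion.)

a_c = v²/r = 29²/23 = 841/23 = 36.57 m/s²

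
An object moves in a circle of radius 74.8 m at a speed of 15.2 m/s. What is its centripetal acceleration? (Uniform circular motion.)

a_c = v²/r = 15.2²/74.8 = 231.04/74.8 = 3.09 m/s²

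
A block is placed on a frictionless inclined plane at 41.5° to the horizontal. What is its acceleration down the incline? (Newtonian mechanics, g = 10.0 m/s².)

a = g sin(θ) = 10.0 × sin(41.5°) = 10.0 × 0.6626 = 6.63 m/s²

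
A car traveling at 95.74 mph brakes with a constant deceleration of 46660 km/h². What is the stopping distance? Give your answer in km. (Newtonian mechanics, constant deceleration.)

v₀ = 95.74 mph × 0.44704 = 42.7996 m/s
a = 46660 km/h² × 7.716049382716049e-05 = 3.60031 m/s²
d = v₀² / (2a) = 42.7996² / (2 × 3.60031) = 1831.81 / 7.20062 = 254.396 m
d = 254.396 m / 1000.0 = 0.2544 km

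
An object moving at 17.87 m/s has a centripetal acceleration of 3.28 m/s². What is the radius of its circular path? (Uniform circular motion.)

r = v²/a_c = 17.87²/3.28 = 97.36 m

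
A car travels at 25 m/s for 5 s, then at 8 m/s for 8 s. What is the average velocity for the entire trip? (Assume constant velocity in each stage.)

d₁ = v₁t₁ = 25 × 5 = 125 m
d₂ = v₂t₂ = 8 × 8 = 64 m
d_total = 189 m, t_total = 13 s
v_avg = d_total/t_total = 189/13 = 14.54 m/s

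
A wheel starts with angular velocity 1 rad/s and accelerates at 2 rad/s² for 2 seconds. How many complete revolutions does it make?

θ = ω₀t + ½αt² = 1×2 + ½×2×2² = 6.0 rad
Total revolutions = θ/(2π) = 6.0/(2π) = 0.95
Complete revolutions = ⌊0.95⌋ = 0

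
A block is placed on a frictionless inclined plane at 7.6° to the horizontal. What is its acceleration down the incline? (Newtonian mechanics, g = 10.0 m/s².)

a = g sin(θ) = 10.0 × sin(7.6°) = 10.0 × 0.1323 = 1.32 m/s²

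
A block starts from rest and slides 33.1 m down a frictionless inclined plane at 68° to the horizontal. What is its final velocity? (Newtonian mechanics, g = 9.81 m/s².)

a = g sin(θ) = 9.81 × sin(68°) = 9.0957 m/s²
v = √(2ad) = √(2 × 9.0957 × 33.1) = 24.54 m/s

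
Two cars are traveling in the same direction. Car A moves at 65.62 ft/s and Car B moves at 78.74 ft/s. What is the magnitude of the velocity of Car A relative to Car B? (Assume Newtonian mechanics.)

v_rel = |v_A - v_B| = |65.62 - 78.74| = 13.12 ft/s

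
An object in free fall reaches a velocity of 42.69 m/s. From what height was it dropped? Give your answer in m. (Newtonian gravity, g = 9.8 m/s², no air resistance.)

h = v² / (2g) = 42.69² / (2 × 9.8) = 92.98 m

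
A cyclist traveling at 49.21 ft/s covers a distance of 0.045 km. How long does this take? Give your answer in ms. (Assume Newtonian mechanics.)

d = 0.045 km × 1000.0 = 45.0 m
v = 49.21 ft/s × 0.3048 = 14.9992 m/s
t = d / v = 45.0 / 14.9992 = 3.00016 s
t = 3.00016 s / 0.001 = 3000 ms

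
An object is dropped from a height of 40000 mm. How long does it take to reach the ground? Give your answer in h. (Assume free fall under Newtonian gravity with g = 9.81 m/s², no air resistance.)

h = 40000 mm × 0.001 = 40.0 m
t = √(2h/g) = √(2 × 40.0 / 9.81) = 2.85569 s
t = 2.85569 s / 3600.0 = 0.0007932 h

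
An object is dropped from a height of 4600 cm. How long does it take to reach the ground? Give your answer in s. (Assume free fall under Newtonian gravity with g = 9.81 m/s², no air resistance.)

h = 4600 cm × 0.01 = 46.0 m
t = √(2h/g) = √(2 × 46.0 / 9.81) = 3.062 s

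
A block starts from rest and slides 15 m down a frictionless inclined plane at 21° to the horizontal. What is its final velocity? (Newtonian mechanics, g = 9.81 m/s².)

a = g sin(θ) = 9.81 × sin(21°) = 3.5156 m/s²
v = √(2ad) = √(2 × 3.5156 × 15) = 10.27 m/s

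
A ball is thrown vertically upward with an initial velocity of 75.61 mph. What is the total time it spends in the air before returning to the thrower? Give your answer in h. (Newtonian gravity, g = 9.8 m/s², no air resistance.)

v₀ = 75.61 mph × 0.44704 = 33.8007 m/s
t_total = 2 × v₀ / g = 2 × 33.8007 / 9.8 = 6.8981 s
t_total = 6.8981 s / 3600.0 = 0.001916 h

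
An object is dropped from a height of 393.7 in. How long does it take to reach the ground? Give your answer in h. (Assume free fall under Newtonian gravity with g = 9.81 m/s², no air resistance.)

h = 393.7 in × 0.0254 = 9.99998 m
t = √(2h/g) = √(2 × 9.99998 / 9.81) = 1.42784 s
t = 1.42784 s / 3600.0 = 0.0003966 h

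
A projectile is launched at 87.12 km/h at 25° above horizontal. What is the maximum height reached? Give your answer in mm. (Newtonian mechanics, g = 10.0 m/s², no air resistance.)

v₀ = 87.12 km/h × 0.2777777777777778 = 24.2 m/s
H = v₀² × sin²(θ) / (2g) = 24.2² × sin(25°)² / (2 × 10.0) = 585.64 × 0.178606 / 20.0 = 5.22994 m
H = 5.22994 m / 0.001 = 5230 mm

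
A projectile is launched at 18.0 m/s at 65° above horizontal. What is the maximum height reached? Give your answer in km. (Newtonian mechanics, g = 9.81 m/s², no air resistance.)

H = v₀² × sin²(θ) / (2g) = 18.0² × sin(65°)² / (2 × 9.81) = 324.0 × 0.821394 / 19.62 = 13.5643 m
H = 13.5643 m / 1000.0 = 0.01356 km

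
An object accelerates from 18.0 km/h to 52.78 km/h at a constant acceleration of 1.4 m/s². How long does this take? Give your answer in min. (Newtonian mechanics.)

v₀ = 18.0 km/h × 0.2777777777777778 = 5.0 m/s
v = 52.78 km/h × 0.2777777777777778 = 14.6611 m/s
t = (v - v₀) / a = (14.6611 - 5.0) / 1.4 = 6.90079 s
t = 6.90079 s / 60.0 = 0.115 min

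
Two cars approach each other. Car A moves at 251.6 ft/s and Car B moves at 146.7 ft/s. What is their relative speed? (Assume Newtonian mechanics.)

v_rel = v_A + v_B = 251.6 + 146.7 = 398.3 ft/s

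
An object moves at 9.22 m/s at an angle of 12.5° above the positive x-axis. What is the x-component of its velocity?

vₓ = v cos(θ) = 9.22 × cos(12.5°) = 9.0 m/s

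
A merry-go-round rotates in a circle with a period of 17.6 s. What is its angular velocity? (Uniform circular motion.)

ω = 2π/T = 2π/17.6 = 0.357 rad/s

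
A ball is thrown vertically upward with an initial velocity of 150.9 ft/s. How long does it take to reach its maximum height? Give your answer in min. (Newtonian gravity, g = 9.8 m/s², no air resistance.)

v₀ = 150.9 ft/s × 0.3048 = 45.9943 m/s
t_up = v₀ / g = 45.9943 / 9.8 = 4.6933 s
t_up = 4.6933 s / 60.0 = 0.07822 min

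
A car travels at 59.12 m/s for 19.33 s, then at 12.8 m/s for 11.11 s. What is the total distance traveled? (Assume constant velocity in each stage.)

d₁ = v₁t₁ = 59.12 × 19.33 = 1142.7896 m
d₂ = v₂t₂ = 12.8 × 11.11 = 142.208 m
d_total = 1142.7896 + 142.208 = 1285.0 m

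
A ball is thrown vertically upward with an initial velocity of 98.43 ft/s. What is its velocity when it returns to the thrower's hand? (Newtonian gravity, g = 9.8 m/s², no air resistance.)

By conservation of energy (no air resistance), the ball returns to the throw height with the same speed as launch, but directed downward.
|v_ground| = v₀ = 98.43 ft/s
v_ground = 98.43 ft/s (downward)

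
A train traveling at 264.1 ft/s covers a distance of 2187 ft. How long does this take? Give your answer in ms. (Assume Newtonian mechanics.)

d = 2187 ft × 0.3048 = 666.598 m
v = 264.1 ft/s × 0.3048 = 80.4977 m/s
t = d / v = 666.598 / 80.4977 = 8.28096 s
t = 8.28096 s / 0.001 = 8281 ms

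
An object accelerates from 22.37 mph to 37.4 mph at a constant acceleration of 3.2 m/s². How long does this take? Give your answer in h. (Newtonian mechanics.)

v₀ = 22.37 mph × 0.44704 = 10.0003 m/s
v = 37.4 mph × 0.44704 = 16.7193 m/s
t = (v - v₀) / a = (16.7193 - 10.0003) / 3.2 = 2.09969 s
t = 2.09969 s / 3600.0 = 0.0005832 h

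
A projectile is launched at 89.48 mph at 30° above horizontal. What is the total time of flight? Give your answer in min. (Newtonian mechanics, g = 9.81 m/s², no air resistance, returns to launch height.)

v₀ = 89.48 mph × 0.44704 = 40.0011 m/s
T = 2 × v₀ × sin(θ) / g = 2 × 40.0011 × sin(30°) / 9.81 = 2 × 40.0011 × 0.5 / 9.81 = 4.07758 s
T = 4.07758 s / 60.0 = 0.06796 min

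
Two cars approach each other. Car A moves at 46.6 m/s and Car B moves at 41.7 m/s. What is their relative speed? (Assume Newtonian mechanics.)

v_rel = v_A + v_B = 46.6 + 41.7 = 88.3 m/s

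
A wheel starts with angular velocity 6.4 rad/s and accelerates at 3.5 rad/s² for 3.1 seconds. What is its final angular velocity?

ω = ω₀ + αt = 6.4 + 3.5 × 3.1 = 17.25 rad/s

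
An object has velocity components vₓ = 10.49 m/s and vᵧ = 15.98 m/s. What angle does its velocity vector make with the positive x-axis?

θ = arctan(vᵧ/vₓ) = arctan(15.98/10.49) = 56.72°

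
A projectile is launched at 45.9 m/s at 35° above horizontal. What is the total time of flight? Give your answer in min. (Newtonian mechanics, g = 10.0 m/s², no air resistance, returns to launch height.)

T = 2 × v₀ × sin(θ) / g = 2 × 45.9 × sin(35°) / 10.0 = 2 × 45.9 × 0.573576 / 10.0 = 5.26543 s
T = 5.26543 s / 60.0 = 0.08776 min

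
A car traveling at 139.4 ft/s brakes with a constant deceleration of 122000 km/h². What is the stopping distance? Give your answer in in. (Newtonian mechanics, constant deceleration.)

v₀ = 139.4 ft/s × 0.3048 = 42.4891 m/s
a = 122000 km/h² × 7.716049382716049e-05 = 9.41358 m/s²
d = v₀² / (2a) = 42.4891² / (2 × 9.41358) = 1805.32 / 18.8272 = 95.8889 m
d = 95.8889 m / 0.0254 = 3775 in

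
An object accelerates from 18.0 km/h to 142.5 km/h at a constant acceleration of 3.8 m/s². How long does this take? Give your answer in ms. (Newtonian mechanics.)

v₀ = 18.0 km/h × 0.2777777777777778 = 5.0 m/s
v = 142.5 km/h × 0.2777777777777778 = 39.5833 m/s
t = (v - v₀) / a = (39.5833 - 5.0) / 3.8 = 9.10087 s
t = 9.10087 s / 0.001 = 9101 ms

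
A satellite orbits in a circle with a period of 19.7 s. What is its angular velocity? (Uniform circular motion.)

ω = 2π/T = 2π/19.7 = 0.3189 rad/s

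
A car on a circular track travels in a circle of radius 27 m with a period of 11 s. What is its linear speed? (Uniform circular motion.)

v = 2πr/T = 2π×27/11 = 15.42 m/s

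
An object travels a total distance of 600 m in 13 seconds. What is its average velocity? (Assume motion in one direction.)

v_avg = Δd / Δt = 600 / 13 = 46.15 m/s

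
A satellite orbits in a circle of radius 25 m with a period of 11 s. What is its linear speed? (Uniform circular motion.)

v = 2πr/T = 2π×25/11 = 14.28 m/s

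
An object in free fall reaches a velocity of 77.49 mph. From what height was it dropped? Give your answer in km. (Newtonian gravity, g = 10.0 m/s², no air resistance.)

v = 77.49 mph × 0.44704 = 34.6411 m/s
h = v² / (2g) = 34.6411² / (2 × 10.0) = 60.0003 m
h = 60.0003 m / 1000.0 = 0.06 km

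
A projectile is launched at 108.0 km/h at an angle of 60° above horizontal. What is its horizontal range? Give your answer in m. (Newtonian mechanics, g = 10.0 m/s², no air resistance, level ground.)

v₀ = 108.0 km/h × 0.2777777777777778 = 30.0 m/s
R = v₀² × sin(2θ) / g = 30.0² × sin(2 × 60°) / 10.0 = 900.0 × 0.866025 / 10.0 = 77.94 m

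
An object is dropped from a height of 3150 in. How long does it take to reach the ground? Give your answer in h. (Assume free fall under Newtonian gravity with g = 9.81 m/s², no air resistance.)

h = 3150 in × 0.0254 = 80.01 m
t = √(2h/g) = √(2 × 80.01 / 9.81) = 4.0388 s
t = 4.0388 s / 3600.0 = 0.001122 h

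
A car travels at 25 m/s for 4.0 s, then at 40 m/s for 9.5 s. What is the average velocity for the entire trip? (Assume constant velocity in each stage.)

d₁ = v₁t₁ = 25 × 4.0 = 100.0 m
d₂ = v₂t₂ = 40 × 9.5 = 380.0 m
d_total = 480.0 m, t_total = 13.5 s
v_avg = d_total/t_total = 480.0/13.5 = 35.56 m/s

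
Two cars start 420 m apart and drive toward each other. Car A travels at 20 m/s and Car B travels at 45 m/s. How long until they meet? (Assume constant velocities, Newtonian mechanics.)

Combined speed: v_combined = 20 + 45 = 65 m/s
Time to meet: t = d/v_combined = 420/65 = 6.46 s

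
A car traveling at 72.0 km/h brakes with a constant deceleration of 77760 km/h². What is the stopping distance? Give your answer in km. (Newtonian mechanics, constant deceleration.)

v₀ = 72.0 km/h × 0.2777777777777778 = 20.0 m/s
a = 77760 km/h² × 7.716049382716049e-05 = 6.0 m/s²
d = v₀² / (2a) = 20.0² / (2 × 6.0) = 400.0 / 12.0 = 33.3333 m
d = 33.3333 m / 1000.0 = 0.03333 km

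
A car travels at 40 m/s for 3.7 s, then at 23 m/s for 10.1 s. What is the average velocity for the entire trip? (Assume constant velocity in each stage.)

d₁ = v₁t₁ = 40 × 3.7 = 148.0 m
d₂ = v₂t₂ = 23 × 10.1 = 232.3 m
d_total = 380.3 m, t_total = 13.8 s
v_avg = d_total/t_total = 380.3/13.8 = 27.56 m/s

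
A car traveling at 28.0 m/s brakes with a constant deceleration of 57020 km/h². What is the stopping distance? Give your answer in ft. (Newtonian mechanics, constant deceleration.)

a = 57020 km/h² × 7.716049382716049e-05 = 4.39969 m/s²
d = v₀² / (2a) = 28.0² / (2 × 4.39969) = 784.0 / 8.79938 = 89.0972 m
d = 89.0972 m / 0.3048 = 292.3 ft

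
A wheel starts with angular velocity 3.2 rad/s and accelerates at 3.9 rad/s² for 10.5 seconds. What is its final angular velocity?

ω = ω₀ + αt = 3.2 + 3.9 × 10.5 = 44.15 rad/s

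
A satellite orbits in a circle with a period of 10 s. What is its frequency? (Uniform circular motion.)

f = 1/T = 1/10 = 0.1 Hz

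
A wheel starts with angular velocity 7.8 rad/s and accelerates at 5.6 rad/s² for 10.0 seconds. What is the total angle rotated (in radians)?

θ = ω₀t + ½αt² = 7.8×10.0 + ½×5.6×10.0² = 358.0 rad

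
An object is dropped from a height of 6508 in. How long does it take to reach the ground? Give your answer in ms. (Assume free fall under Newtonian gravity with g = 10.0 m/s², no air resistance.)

h = 6508 in × 0.0254 = 165.303 m
t = √(2h/g) = √(2 × 165.303 / 10.0) = 5.74983 s
t = 5.74983 s / 0.001 = 5750 ms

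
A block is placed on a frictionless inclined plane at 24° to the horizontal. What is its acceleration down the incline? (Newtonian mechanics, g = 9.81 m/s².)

a = g sin(θ) = 9.81 × sin(24°) = 9.81 × 0.4067 = 3.99 m/s²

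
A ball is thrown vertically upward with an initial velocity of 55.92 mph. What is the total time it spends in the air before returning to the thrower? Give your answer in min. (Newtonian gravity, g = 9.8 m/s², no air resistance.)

v₀ = 55.92 mph × 0.44704 = 24.9985 m/s
t_total = 2 × v₀ / g = 2 × 24.9985 / 9.8 = 5.10173 s
t_total = 5.10173 s / 60.0 = 0.08503 min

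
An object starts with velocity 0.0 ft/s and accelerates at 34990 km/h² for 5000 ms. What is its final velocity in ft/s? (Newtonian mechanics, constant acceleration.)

v₀ = 0.0 ft/s × 0.3048 = 0.0 m/s
a = 34990 km/h² × 7.716049382716049e-05 = 2.69985 m/s²
t = 5000 ms × 0.001 = 5.0 s
v = v₀ + a × t = 0.0 + 2.69985 × 5.0 = 13.4992 m/s
v = 13.4992 m/s / 0.3048 = 44.29 ft/s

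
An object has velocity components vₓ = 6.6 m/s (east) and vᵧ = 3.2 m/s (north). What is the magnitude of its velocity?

|v| = √(vₓ² + vᵧ²) = √(6.6² + 3.2²) = √(53.8) = 7.33 m/s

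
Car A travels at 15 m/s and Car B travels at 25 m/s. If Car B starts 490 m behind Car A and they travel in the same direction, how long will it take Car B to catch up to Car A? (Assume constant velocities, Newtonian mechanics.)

Relative speed: v_rel = 25 - 15 = 10 m/s
Time to catch: t = d₀/v_rel = 490/10 = 49.0 s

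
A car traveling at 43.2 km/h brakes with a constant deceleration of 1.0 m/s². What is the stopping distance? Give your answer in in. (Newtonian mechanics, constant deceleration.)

v₀ = 43.2 km/h × 0.2777777777777778 = 12.0 m/s
d = v₀² / (2a) = 12.0² / (2 × 1.0) = 144.0 / 2.0 = 72.0 m
d = 72.0 m / 0.0254 = 2835 in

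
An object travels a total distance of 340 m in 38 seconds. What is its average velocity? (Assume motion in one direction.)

v_avg = Δd / Δt = 340 / 38 = 8.95 m/s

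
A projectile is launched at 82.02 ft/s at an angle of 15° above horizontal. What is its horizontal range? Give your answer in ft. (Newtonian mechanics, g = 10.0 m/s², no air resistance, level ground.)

v₀ = 82.02 ft/s × 0.3048 = 24.9997 m/s
R = v₀² × sin(2θ) / g = 24.9997² × sin(2 × 15°) / 10.0 = 624.985 × 0.5 / 10.0 = 31.2492 m
R = 31.2492 m / 0.3048 = 102.5 ft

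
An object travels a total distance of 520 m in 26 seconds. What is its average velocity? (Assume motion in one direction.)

v_avg = Δd / Δt = 520 / 26 = 20.0 m/s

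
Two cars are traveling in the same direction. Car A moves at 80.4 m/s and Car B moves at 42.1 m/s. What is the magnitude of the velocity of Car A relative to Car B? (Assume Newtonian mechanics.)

v_rel = |v_A - v_B| = |80.4 - 42.1| = 38.3 m/s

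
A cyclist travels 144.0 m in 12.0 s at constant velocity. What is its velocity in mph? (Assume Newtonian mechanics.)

v = d / t = 144.0 / 12.0 = 12.0 m/s
v = 12.0 m/s / 0.44704 = 26.84 mph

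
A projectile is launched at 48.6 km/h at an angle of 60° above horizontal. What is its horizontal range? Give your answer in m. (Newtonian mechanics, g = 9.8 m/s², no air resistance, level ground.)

v₀ = 48.6 km/h × 0.2777777777777778 = 13.5 m/s
R = v₀² × sin(2θ) / g = 13.5² × sin(2 × 60°) / 9.8 = 182.25 × 0.866025 / 9.8 = 16.11 m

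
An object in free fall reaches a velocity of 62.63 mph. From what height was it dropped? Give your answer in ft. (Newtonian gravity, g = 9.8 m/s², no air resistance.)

v = 62.63 mph × 0.44704 = 27.9981 m/s
h = v² / (2g) = 27.9981² / (2 × 9.8) = 39.9946 m
h = 39.9946 m / 0.3048 = 131.2 ft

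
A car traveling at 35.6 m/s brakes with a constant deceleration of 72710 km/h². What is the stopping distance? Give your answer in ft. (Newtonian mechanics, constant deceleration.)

a = 72710 km/h² × 7.716049382716049e-05 = 5.61034 m/s²
d = v₀² / (2a) = 35.6² / (2 × 5.61034) = 1267.36 / 11.2207 = 112.948 m
d = 112.948 m / 0.3048 = 370.6 ft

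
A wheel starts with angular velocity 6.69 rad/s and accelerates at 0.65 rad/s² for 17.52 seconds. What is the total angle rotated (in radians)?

θ = ω₀t + ½αt² = 6.69×17.52 + ½×0.65×17.52² = 216.97 rad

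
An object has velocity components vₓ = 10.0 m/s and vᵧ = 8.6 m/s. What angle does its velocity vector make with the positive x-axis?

θ = arctan(vᵧ/vₓ) = arctan(8.6/10.0) = 40.7°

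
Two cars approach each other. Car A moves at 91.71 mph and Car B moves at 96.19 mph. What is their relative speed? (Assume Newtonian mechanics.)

v_rel = v_A + v_B = 91.71 + 96.19 = 187.9 mph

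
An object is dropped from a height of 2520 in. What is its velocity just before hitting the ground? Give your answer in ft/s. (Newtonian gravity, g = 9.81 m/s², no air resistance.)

h = 2520 in × 0.0254 = 64.008 m
v = √(2gh) = √(2 × 9.81 × 64.008) = 35.4378 m/s
v = 35.4378 m/s / 0.3048 = 116.3 ft/s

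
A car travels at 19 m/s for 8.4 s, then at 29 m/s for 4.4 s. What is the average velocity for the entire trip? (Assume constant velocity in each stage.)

d₁ = v₁t₁ = 19 × 8.4 = 159.6 m
d₂ = v₂t₂ = 29 × 4.4 = 127.6 m
d_total = 287.2 m, t_total = 12.8 s
v_avg = d_total/t_total = 287.2/12.8 = 22.44 m/s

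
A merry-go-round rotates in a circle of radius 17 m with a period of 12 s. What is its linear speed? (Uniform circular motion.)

v = 2πr/T = 2π×17/12 = 8.9 m/s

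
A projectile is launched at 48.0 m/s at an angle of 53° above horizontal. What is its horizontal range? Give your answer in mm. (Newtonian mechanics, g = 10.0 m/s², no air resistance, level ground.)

R = v₀² × sin(2θ) / g = 48.0² × sin(2 × 53°) / 10.0 = 2304.0 × 0.961262 / 10.0 = 221.475 m
R = 221.475 m / 0.001 = 221500 mm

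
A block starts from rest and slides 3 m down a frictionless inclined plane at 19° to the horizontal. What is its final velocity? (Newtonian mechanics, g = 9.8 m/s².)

a = g sin(θ) = 9.8 × sin(19°) = 3.1906 m/s²
v = √(2ad) = √(2 × 3.1906 × 3) = 4.38 m/s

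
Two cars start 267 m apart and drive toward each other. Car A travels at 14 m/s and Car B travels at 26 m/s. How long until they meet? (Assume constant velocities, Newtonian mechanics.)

Combined speed: v_combined = 14 + 26 = 40 m/s
Time to meet: t = d/v_combined = 267/40 = 6.67 s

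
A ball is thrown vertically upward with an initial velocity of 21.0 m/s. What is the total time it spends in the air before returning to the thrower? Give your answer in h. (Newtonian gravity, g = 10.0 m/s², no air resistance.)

t_total = 2 × v₀ / g = 2 × 21.0 / 10.0 = 4.2 s
t_total = 4.2 s / 3600.0 = 0.001167 h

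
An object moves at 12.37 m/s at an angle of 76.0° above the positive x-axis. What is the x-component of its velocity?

vₓ = v cos(θ) = 12.37 × cos(76.0°) = 2.99 m/s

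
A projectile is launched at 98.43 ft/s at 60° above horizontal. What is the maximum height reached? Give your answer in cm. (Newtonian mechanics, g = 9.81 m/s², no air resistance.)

v₀ = 98.43 ft/s × 0.3048 = 30.0015 m/s
H = v₀² × sin²(θ) / (2g) = 30.0015² × sin(60°)² / (2 × 9.81) = 900.09 × 0.75 / 19.62 = 34.4071 m
H = 34.4071 m / 0.01 = 3441 cm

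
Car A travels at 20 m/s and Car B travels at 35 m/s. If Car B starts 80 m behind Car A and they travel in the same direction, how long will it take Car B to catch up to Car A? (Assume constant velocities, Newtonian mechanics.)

Relative speed: v_rel = 35 - 20 = 15 m/s
Time to catch: t = d₀/v_rel = 80/15 = 5.33 s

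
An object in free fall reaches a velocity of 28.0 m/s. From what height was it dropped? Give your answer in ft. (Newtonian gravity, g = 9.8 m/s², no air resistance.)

h = v² / (2g) = 28.0² / (2 × 9.8) = 40.0 m
h = 40.0 m / 0.3048 = 131.2 ft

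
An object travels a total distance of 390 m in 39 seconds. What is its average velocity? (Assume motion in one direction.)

v_avg = Δd / Δt = 390 / 39 = 10.0 m/s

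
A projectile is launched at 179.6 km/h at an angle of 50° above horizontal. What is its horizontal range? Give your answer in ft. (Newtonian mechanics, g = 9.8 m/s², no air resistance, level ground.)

v₀ = 179.6 km/h × 0.2777777777777778 = 49.8889 m/s
R = v₀² × sin(2θ) / g = 49.8889² × sin(2 × 50°) / 9.8 = 2488.9 × 0.984808 / 9.8 = 250.111 m
R = 250.111 m / 0.3048 = 820.6 ft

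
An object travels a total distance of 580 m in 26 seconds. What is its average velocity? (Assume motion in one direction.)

v_avg = Δd / Δt = 580 / 26 = 22.31 m/s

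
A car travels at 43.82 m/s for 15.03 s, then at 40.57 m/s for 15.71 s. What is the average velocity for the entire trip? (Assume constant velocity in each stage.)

d₁ = v₁t₁ = 43.82 × 15.03 = 658.6146 m
d₂ = v₂t₂ = 40.57 × 15.71 = 637.3547 m
d_total = 1295.9693 m, t_total = 30.74 s
v_avg = d_total/t_total = 1295.9693/30.74 = 42.16 m/s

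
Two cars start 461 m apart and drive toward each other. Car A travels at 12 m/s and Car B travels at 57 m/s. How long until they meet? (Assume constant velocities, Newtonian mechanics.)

Combined speed: v_combined = 12 + 57 = 69 m/s
Time to meet: t = d/v_combined = 461/69 = 6.68 s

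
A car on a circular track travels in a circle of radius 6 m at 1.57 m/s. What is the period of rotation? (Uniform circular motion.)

T = 2πr/v = 2π×6/1.57 = 24.01 s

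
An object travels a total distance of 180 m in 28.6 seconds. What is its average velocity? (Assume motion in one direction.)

v_avg = Δd / Δt = 180 / 28.6 = 6.29 m/s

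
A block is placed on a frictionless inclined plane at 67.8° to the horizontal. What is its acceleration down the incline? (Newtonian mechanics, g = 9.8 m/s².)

a = g sin(θ) = 9.8 × sin(67.8°) = 9.8 × 0.9259 = 9.07 m/s²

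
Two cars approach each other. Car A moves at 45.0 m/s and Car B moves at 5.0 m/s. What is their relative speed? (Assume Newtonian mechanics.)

v_rel = v_A + v_B = 45.0 + 5.0 = 50.0 m/s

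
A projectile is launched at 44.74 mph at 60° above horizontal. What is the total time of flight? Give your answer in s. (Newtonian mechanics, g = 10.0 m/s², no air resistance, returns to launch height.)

v₀ = 44.74 mph × 0.44704 = 20.0006 m/s
T = 2 × v₀ × sin(θ) / g = 2 × 20.0006 × sin(60°) / 10.0 = 2 × 20.0006 × 0.866025 / 10.0 = 3.464 s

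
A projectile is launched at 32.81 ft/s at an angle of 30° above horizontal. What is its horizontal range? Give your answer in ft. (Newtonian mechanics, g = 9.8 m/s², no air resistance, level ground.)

v₀ = 32.81 ft/s × 0.3048 = 10.0005 m/s
R = v₀² × sin(2θ) / g = 10.0005² × sin(2 × 30°) / 9.8 = 100.01 × 0.866025 / 9.8 = 8.83787 m
R = 8.83787 m / 0.3048 = 29.0 ft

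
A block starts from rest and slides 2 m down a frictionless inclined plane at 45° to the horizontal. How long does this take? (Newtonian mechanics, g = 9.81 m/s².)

a = g sin(θ) = 9.81 × sin(45°) = 6.9367 m/s²
t = √(2d/a) = √(2 × 2 / 6.9367) = 0.76 s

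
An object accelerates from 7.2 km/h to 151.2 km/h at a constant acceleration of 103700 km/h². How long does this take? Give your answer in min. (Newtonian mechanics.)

v₀ = 7.2 km/h × 0.2777777777777778 = 2.0 m/s
v = 151.2 km/h × 0.2777777777777778 = 42.0 m/s
a = 103700 km/h² × 7.716049382716049e-05 = 8.00154 m/s²
t = (v - v₀) / a = (42.0 - 2.0) / 8.00154 = 4.99904 s
t = 4.99904 s / 60.0 = 0.08332 min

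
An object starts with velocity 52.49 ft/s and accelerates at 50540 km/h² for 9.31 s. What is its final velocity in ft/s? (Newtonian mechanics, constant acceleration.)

v₀ = 52.49 ft/s × 0.3048 = 15.999 m/s
a = 50540 km/h² × 7.716049382716049e-05 = 3.89969 m/s²
v = v₀ + a × t = 15.999 + 3.89969 × 9.31 = 52.3051 m/s
v = 52.3051 m/s / 0.3048 = 171.6 ft/s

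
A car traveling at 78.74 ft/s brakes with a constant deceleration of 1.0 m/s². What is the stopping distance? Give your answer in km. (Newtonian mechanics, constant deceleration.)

v₀ = 78.74 ft/s × 0.3048 = 24.0 m/s
d = v₀² / (2a) = 24.0² / (2 × 1.0) = 576.0 / 2.0 = 288.0 m
d = 288.0 m / 1000.0 = 0.288 km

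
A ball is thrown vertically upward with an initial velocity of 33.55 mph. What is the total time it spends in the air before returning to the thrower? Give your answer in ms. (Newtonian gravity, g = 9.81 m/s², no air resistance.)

v₀ = 33.55 mph × 0.44704 = 14.9982 m/s
t_total = 2 × v₀ / g = 2 × 14.9982 / 9.81 = 3.05774 s
t_total = 3.05774 s / 0.001 = 3058 ms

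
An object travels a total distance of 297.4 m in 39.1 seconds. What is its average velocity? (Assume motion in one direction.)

v_avg = Δd / Δt = 297.4 / 39.1 = 7.61 m/s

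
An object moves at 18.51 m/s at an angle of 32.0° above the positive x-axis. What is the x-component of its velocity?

vₓ = v cos(θ) = 18.51 × cos(32.0°) = 15.7 m/s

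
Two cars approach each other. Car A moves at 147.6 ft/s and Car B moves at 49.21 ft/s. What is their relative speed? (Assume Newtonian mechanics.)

v_rel = v_A + v_B = 147.6 + 49.21 = 196.81 ft/s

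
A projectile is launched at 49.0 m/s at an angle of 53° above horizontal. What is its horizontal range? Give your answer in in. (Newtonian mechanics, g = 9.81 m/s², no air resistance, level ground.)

R = v₀² × sin(2θ) / g = 49.0² × sin(2 × 53°) / 9.81 = 2401.0 × 0.961262 / 9.81 = 235.269 m
R = 235.269 m / 0.0254 = 9263 in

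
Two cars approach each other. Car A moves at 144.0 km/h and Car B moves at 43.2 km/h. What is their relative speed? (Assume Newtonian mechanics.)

v_rel = v_A + v_B = 144.0 + 43.2 = 187.2 km/h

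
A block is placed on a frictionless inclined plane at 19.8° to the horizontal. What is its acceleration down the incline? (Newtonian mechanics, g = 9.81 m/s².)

a = g sin(θ) = 9.81 × sin(19.8°) = 9.81 × 0.3387 = 3.32 m/s²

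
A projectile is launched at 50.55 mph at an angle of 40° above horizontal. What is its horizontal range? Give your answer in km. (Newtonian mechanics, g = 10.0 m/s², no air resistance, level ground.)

v₀ = 50.55 mph × 0.44704 = 22.5979 m/s
R = v₀² × sin(2θ) / g = 22.5979² × sin(2 × 40°) / 10.0 = 510.665 × 0.984808 / 10.0 = 50.2907 m
R = 50.2907 m / 1000.0 = 0.05029 km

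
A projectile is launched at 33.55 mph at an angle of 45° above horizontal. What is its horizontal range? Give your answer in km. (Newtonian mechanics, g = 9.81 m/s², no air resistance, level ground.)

v₀ = 33.55 mph × 0.44704 = 14.9982 m/s
R = v₀² × sin(2θ) / g = 14.9982² × sin(2 × 45°) / 9.81 = 224.946 × 1.0 / 9.81 = 22.9303 m
R = 22.9303 m / 1000.0 = 0.02293 km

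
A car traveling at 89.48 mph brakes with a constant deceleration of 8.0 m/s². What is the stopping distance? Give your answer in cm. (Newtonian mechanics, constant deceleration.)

v₀ = 89.48 mph × 0.44704 = 40.0011 m/s
d = v₀² / (2a) = 40.0011² / (2 × 8.0) = 1600.09 / 16.0 = 100.006 m
d = 100.006 m / 0.01 = 10000 cm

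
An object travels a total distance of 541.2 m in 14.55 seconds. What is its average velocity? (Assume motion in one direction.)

v_avg = Δd / Δt = 541.2 / 14.55 = 37.2 m/s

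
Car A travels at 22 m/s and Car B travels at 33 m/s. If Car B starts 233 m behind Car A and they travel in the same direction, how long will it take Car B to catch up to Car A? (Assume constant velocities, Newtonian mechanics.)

Relative speed: v_rel = 33 - 22 = 11 m/s
Time to catch: t = d₀/v_rel = 233/11 = 21.18 s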